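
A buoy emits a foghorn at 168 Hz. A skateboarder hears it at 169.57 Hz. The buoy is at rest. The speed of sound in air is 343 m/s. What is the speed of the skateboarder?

3.2 m/s

f' > f, so the skateboarder is approaching.
f' = f · (v + v_o)/v ⇒ v_o = v · |f'/f − 1|.
v_o = 343 × |169.57/168 − 1| = 343 × 0.009345 ≈ 3.2 m/s.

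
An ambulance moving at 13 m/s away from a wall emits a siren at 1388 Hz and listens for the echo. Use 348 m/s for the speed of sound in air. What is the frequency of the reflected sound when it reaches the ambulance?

The wall receives the sound from a moving source: f₁ = f₀ · v/(v + v_e) = 1388 × 348/361 ≈ 1338 Hz.
On the return leg the ambulance is a moving observer: f₂ = f₁ · (v − v_e)/v = 1338 × 335/348 ≈ 1288 Hz.
Equivalently f₂ = f₀ · (v − v_e)/(v + v_e).

1288 Hz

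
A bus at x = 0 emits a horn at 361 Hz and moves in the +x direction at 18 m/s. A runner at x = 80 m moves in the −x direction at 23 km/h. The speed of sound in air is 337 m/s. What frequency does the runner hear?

389 Hz

23 km/h = 6.389 m/s.
The observer lies on the +x side, so the source is heading toward the observer and the observer is heading toward the source.
Both move, so f' = f · (v + v_o)/(v − v_s).
f' = 361 × (337 + 6.389)/(337 − 18) = 361 × 343.39/319 ≈ 389 Hz.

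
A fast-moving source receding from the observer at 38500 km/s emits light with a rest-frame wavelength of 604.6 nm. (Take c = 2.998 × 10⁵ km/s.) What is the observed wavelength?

β = v/c = 38500/299800 = 0.1284.
Relativistic Doppler for wavelength: λ' = λ₀ · √((1 + β)/(1 − β)).
λ' = 604.6 × √(1.1284/0.8716) = 604.6 × 1.13784 ≈ 687.9 nm.

687.9 nm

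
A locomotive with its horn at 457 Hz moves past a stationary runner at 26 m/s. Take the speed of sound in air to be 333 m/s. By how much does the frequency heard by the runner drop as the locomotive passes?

Approaching: f₁ = f · v/(v − v_s) = 457 × 333/307 ≈ 495.7 Hz.
Receding: f₂ = f · v/(v + v_s) = 457 × 333/359 ≈ 423.9 Hz.
Drop: f₁ − f₂ = 2f·v·v_s/(v² − v_s²) = 2 × 457 × 333 × 26/(333² − 26²) ≈ 71.8 Hz.

71.8 Hz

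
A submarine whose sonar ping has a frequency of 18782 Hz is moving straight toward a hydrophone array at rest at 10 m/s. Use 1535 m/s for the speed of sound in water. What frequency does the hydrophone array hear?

Moving source, stationary observer: f' = f · v/(v − v_s) since the source is approaching.
f' = 18782 × 1535/(1535 − 10) = 18782 × 1535/1525 ≈ 18905 Hz.

18905 Hz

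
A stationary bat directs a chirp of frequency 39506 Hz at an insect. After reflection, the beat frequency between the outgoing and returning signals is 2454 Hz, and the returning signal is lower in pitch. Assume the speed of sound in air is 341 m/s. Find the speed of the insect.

Double Doppler shift off a moving reflector: f₂ = f₀ · (v + u)/(v − u) (u > 0 toward emitter).
Returning signal is lower, so f₂ = f₀ − Δf = 39506 − 2454 = 37052 Hz.
Rearranging, u = v · (f₂ − f₀)/(f₂ + f₀) = 341 × -2454/76558 ≈ -10.9 m/s.
So the insect is moving at 10.9 m/s away from the emitter.

10.9 m/s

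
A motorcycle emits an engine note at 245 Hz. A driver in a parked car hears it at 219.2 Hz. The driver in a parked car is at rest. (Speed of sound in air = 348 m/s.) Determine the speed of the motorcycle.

f' < f, so the motorcycle is receding.
f' = f · v/(v + v_s) ⇒ v_s = v · |1 − f/f'|.
v_s = 348 × |1 − 245/219.2| = 348 × 0.1177 ≈ 41 m/s.

41 m/s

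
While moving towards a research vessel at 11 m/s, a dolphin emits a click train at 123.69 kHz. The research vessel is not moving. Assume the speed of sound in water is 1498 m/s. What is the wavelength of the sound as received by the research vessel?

1.2 cm

Moving source, stationary observer: f' = f · v/(v − v_s) since the source is approaching.
f' = 123.69 × 1498/(1498 − 11) ≈ 124.6 kHz.
λ' = v/f' = 1498/124605 ≈ 1.2 cm.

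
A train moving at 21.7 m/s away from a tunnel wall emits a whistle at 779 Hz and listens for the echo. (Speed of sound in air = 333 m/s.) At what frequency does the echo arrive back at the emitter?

684 Hz

The tunnel wall receives the sound from a moving source: f₁ = f₀ · v/(v + v_e) = 779 × 333/354.7 ≈ 731 Hz.
On the return leg the train is a moving observer: f₂ = f₁ · (v − v_e)/v = 731 × 311.3/333 ≈ 684 Hz.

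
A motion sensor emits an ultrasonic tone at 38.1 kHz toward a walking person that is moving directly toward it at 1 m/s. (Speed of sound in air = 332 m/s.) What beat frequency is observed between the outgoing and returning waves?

The walking person first receives the wave as a moving observer: f₁ = f₀ · (v + u)/v = 38.1 × (332 + 1)/332 ≈ 38.215 kHz.
On reflection it acts as a source moving toward the stationary detector: f₂ = f₁ · v/(v − u) = 38.215 × 332/331 ≈ 38.330 kHz.
Equivalently f₂ = f₀ · (v + u)/(v − u).
Beat frequency (with f₀ = 38100 Hz): |f₂ − f₀| = 2u·f₀/(v − u) = 2 × 1 × 38100/331 ≈ 230 Hz.

230 Hz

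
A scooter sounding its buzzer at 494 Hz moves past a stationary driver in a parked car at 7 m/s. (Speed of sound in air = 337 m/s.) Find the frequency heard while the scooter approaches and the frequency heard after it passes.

Approaching: f₁ = f · v/(v − v_s) = 494 × 337/330 ≈ 504 Hz.
Receding: f₂ = f · v/(v + v_s) = 494 × 337/344 ≈ 484 Hz.

504 Hz approaching; 484 Hz receding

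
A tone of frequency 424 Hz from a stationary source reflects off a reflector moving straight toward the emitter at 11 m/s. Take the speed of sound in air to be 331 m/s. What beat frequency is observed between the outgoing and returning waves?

29.1 Hz

The reflector first receives the wave as a moving observer: f₁ = f₀ · (v + u)/v = 424 × (331 + 11)/331 ≈ 438.1 Hz.
On reflection it acts as a source moving toward the stationary detector: f₂ = f₁ · v/(v − u) = 438.1 × 331/320 ≈ 453.1 Hz.
Beat frequency: |f₂ − f₀| = 2u·f₀/(v − u) = 2 × 11 × 424/320 ≈ 29.1 Hz.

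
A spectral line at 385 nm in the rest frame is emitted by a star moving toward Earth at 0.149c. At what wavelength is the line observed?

Relativistic Doppler for wavelength: λ' = λ₀ · √((1 − β)/(1 + β)).
λ' = 385 × √(0.8510/1.1490) = 385 × 0.86061 ≈ 331.3 nm.

331.3 nm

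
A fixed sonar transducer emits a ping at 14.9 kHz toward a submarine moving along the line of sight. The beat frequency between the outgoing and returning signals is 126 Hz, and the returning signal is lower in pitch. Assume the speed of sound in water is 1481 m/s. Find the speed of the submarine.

6.3 m/s

Double Doppler shift off a moving reflector: f₂ = f₀ · (v + u)/(v − u) (u > 0 toward emitter).
Returning signal is lower, so f₂ = f₀ − Δf = 14900 − 126 = 14774 Hz.
Rearranging, u = v · (f₂ − f₀)/(f₂ + f₀) = 1481 × -126/29674 ≈ -6.3 m/s.
So the submarine is moving at 6.3 m/s away from the emitter.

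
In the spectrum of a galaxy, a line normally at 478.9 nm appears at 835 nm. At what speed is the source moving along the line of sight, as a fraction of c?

0.505c

λ'/λ₀ = 1.7436 > 1 (redshift), so the source is receding.
λ'/λ₀ = √((1 + β)/(1 − β)) for a receding source ⇒ β = (r² − 1)/(r² + 1) with r = λ'/λ₀.
β = (3.0401 − 1)/(3.0401 + 1) ≈ 0.505.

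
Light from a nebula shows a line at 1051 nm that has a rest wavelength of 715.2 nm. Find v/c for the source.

0.367

λ'/λ₀ = 1.4695 > 1 (redshift), so the source is receding.
λ'/λ₀ = √((1 + β)/(1 − β)) for a receding source ⇒ β = (r² − 1)/(r² + 1) with r = λ'/λ₀.
β = (2.1595 − 1)/(2.1595 + 1) ≈ 0.367.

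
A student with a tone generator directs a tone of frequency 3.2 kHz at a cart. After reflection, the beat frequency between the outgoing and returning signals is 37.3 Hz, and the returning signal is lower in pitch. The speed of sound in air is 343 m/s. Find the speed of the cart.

Double Doppler shift off a moving reflector: f₂ = f₀ · (v + u)/(v − u) (u > 0 toward emitter).
Returning signal is lower, so f₂ = f₀ − Δf = 3200 − 37.3 = 3162.7 Hz.
Rearranging, u = v · (f₂ − f₀)/(f₂ + f₀) = 343 × -37.3/6362.7 ≈ -2.01 m/s.
So the cart is moving at 2.01 m/s away from the emitter.

2.01 m/s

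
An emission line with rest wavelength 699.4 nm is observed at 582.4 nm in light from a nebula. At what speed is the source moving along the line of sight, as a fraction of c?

λ'/λ₀ = 0.8327 < 1 (blueshift), so the source is approaching.
λ'/λ₀ = √((1 − β)/(1 + β)) for an approaching source ⇒ β = (1 − r²)/(1 + r²) with r = λ'/λ₀.
β = (1 − 0.6934)/(1 + 0.6934) ≈ 0.181.

0.181c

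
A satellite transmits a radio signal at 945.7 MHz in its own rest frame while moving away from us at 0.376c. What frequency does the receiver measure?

636.8 MHz

Relativistic Doppler for frequency: f' = f₀ · √((1 − β)/(1 + β)).
f' = 945.7 × √(0.6240/1.3760) = 945.7 × 0.67342 ≈ 636.8 MHz.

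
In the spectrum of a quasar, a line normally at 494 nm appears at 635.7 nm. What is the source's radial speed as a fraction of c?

0.247

λ'/λ₀ = 1.2868 > 1 (redshift), so the source is receding.
λ'/λ₀ = √((1 + β)/(1 − β)) for a receding source ⇒ β = (r² − 1)/(r² + 1) with r = λ'/λ₀.
β = (1.6560 − 1)/(1.6560 + 1) ≈ 0.247.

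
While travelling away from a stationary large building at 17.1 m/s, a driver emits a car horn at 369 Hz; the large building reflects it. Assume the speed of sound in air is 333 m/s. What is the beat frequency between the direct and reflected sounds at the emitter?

The large building receives the sound from a moving source: f₁ = f₀ · v/(v + v_e) = 369 × 333/350.1 ≈ 351.0 Hz.
On the return leg the driver is a moving observer: f₂ = f₁ · (v − v_e)/v = 351.0 × 315.9/333 ≈ 333.0 Hz.
Beat against the emitted tone: |f₂ − f₀| = 2v_e·f₀/(v + v_e) = 2 × 17.1 × 369/350.1 ≈ 36.0 Hz.

36.0 Hz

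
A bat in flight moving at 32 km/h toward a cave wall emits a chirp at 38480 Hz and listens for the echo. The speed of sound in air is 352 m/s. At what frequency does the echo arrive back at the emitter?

40474 Hz

32 km/h = 8.889 m/s.
The cave wall receives the sound from a moving source: f₁ = f₀ · v/(v − v_e) = 38480 × 352/343.11 ≈ 39477 Hz.
On the return leg the bat in flight is a moving observer: f₂ = f₁ · (v + v_e)/v = 39477 × 360.89/352 ≈ 40474 Hz.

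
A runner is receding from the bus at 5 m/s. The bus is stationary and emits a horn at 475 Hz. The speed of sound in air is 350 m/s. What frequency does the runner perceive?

Moving observer, stationary source: f' = f · (v − v_o)/v.
f' = 475 × (350 − 5)/350 = 475 × 345/350 ≈ 468 Hz.

468 Hz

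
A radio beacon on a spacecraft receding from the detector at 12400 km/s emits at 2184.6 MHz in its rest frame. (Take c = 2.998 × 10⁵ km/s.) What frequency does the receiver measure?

β = v/c = 12400/299800 = 0.0414.
Relativistic Doppler for frequency: f' = f₀ · √((1 − β)/(1 + β)).
f' = 2184.6 × √(0.9586/1.0414) = 2184.6 × 0.95946 ≈ 2096.0 MHz.

2096.0 MHz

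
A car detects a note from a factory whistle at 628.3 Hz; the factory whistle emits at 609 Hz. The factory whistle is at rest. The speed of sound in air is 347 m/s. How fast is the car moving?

f' > f, so the car is approaching.
f' = f · (v + v_o)/v ⇒ v_o = v · |f'/f − 1|.
v_o = 347 × |628.3/609 − 1| = 347 × 0.03169 ≈ 11.0 m/s.

11.0 m/s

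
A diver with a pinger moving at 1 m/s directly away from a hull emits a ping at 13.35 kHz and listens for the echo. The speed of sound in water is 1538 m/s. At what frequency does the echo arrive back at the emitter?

The hull receives the sound from a moving source: f₁ = f₀ · v/(v + v_e) = 13.35 × 1538/1539 ≈ 13.34 kHz.
On the return leg the diver with a pinger is a moving observer: f₂ = f₁ · (v − v_e)/v = 13.34 × 1537/1538 ≈ 13.33 kHz.

13.33 kHz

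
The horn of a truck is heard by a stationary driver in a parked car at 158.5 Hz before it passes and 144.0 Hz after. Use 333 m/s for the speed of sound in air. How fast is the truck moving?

16.0 m/s

f₁/f₂ = (v + v_s)/(v − v_s), so v_s = v · (f₁ − f₂)/(f₁ + f₂).
v_s = 333 × (158.5 − 144.0)/(158.5 + 144.0) = 333 × 14.5/302.5 ≈ 16.0 m/s.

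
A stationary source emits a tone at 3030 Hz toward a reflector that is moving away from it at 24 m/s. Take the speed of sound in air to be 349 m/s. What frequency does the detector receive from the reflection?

2640 Hz

The reflector first receives the wave as a moving observer: f₁ = f₀ · (v − u)/v = 3030 × (349 − 24)/349 ≈ 2822 Hz.
On reflection it acts as a source moving away from the stationary detector: f₂ = f₁ · v/(v + u) = 2822 × 349/373 ≈ 2640 Hz.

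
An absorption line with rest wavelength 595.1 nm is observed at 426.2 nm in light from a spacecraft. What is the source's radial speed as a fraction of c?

λ'/λ₀ = 0.7162 < 1 (blueshift), so the source is approaching.
λ'/λ₀ = √((1 − β)/(1 + β)) for an approaching source ⇒ β = (1 − r²)/(1 + r²) with r = λ'/λ₀.
β = (1 − 0.5129)/(1 + 0.5129) ≈ 0.322.

0.322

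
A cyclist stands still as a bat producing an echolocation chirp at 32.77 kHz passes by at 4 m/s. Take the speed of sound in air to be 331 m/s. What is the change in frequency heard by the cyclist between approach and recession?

0.792 kHz

Approaching: f₁ = f · v/(v − v_s) = 32.77 × 331/327 ≈ 33.171 kHz.
Receding: f₂ = f · v/(v + v_s) = 32.77 × 331/335 ≈ 32.379 kHz.
Drop: f₁ − f₂ = 2f·v·v_s/(v² − v_s²) = 2 × 32.77 × 331 × 4/(331² − 4²) ≈ 0.792 kHz.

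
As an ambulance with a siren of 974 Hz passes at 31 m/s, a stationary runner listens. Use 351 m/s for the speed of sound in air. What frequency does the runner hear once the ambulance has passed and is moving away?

Receding: f₂ = f · v/(v + v_s) = 974 × 351/382 ≈ 895 Hz.

895 Hz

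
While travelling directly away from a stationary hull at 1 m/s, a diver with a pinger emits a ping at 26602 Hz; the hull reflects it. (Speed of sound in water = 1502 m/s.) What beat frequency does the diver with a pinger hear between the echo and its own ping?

35.4 Hz

The hull receives the sound from a moving source: f₁ = f₀ · v/(v + v_e) = 26602 × 1502/1503 ≈ 26584.3 Hz.
On the return leg the diver with a pinger is a moving observer: f₂ = f₁ · (v − v_e)/v = 26584.3 × 1501/1502 ≈ 26566.6 Hz.
Beat against the emitted tone: |f₂ − f₀| = 2v_e·f₀/(v + v_e) = 2 × 1 × 26602/1503 ≈ 35.4 Hz.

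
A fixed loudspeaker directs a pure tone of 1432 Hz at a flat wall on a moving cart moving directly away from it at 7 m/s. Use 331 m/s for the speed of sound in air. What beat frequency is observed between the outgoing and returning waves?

59.3 Hz

At the flat wall on a moving cart (a moving observer), f₁ = f₀ · (v − u)/v = 1432 × 324/331 ≈ 1401.7 Hz.
The reflection then acts as a moving source: f₂ = f₁ · v/(v + u) ≈ 1372.7 Hz.
Equivalently f₂ = f₀ · (v − u)/(v + u).
Beat frequency: |f₂ − f₀| = 2u·f₀/(v + u) = 2 × 7 × 1432/338 ≈ 59.3 Hz.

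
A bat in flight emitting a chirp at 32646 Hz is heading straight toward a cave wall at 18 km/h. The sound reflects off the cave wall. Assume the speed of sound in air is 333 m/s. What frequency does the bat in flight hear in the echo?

33641 Hz

18 km/h = 5 m/s.
The cave wall receives the sound from a moving source: f₁ = f₀ · v/(v − v_e) = 32646 × 333/328 ≈ 33144 Hz.
On the return leg the bat in flight is a moving observer: f₂ = f₁ · (v + v_e)/v = 33144 × 338/333 ≈ 33641 Hz.
Equivalently f₂ = f₀ · (v + v_e)/(v − v_e).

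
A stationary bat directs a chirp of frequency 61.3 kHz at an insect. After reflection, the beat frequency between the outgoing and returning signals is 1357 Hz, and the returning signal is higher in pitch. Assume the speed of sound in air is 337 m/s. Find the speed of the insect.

3.7 m/s

Double Doppler shift off a moving reflector: f₂ = f₀ · (v + u)/(v − u) (u > 0 toward emitter).
Returning signal is higher, so f₂ = f₀ + Δf = 61300 + 1357 = 62657 Hz.
Rearranging, u = v · (f₂ − f₀)/(f₂ + f₀) = 337 × 1357/123957 ≈ 3.7 m/s.
So the insect is moving at 3.7 m/s toward the emitter.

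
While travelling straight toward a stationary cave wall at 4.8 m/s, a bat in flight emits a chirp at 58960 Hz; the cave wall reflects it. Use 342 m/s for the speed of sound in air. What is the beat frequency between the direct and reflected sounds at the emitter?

The cave wall receives the sound from a moving source: f₁ = f₀ · v/(v − v_e) = 58960 × 342/337.2 ≈ 59799 Hz.
On the return leg the bat in flight is a moving observer: f₂ = f₁ · (v + v_e)/v = 59799 × 346.8/342 ≈ 60639 Hz.
Equivalently f₂ = f₀ · (v + v_e)/(v − v_e).
Beat against the emitted tone: |f₂ − f₀| = 2v_e·f₀/(v − v_e) = 2 × 4.8 × 58960/337.2 ≈ 1679 Hz.

1679 Hz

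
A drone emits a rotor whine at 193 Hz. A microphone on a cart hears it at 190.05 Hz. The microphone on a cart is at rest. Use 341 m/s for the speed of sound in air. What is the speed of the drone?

f' < f, so the drone is receding.
f' = f · v/(v + v_s) ⇒ v_s = v · |1 − f/f'|.
v_s = 341 × |1 − 193/190.05| = 341 × 0.01552 ≈ 5.3 m/s.

5.3 m/s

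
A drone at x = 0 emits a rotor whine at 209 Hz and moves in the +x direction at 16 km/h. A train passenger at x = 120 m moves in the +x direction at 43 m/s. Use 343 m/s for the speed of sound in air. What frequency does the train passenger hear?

16 km/h = 4.444 m/s.
The observer lies on the +x side, so the source is heading toward the observer and the observer is heading away from the source.
With source approaching and observer receding, f' = f · (v − v_o)/(v − v_s).
f' = 209 × (343 − 43)/(343 − 4.444) = 209 × 300/338.56 ≈ 185 Hz.

185 Hz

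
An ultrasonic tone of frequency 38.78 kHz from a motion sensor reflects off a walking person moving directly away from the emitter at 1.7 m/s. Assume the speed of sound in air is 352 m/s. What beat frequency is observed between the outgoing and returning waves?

373 Hz

At the walking person (a moving observer), f₁ = f₀ · (v − u)/v = 38.78 × 350.3/352 ≈ 38.593 kHz.
The reflection then acts as a moving source: f₂ = f₁ · v/(v + u) ≈ 38.407 kHz.
Beat frequency (with f₀ = 38780 Hz): |f₂ − f₀| = 2u·f₀/(v + u) = 2 × 1.7 × 38780/353.7 ≈ 373 Hz.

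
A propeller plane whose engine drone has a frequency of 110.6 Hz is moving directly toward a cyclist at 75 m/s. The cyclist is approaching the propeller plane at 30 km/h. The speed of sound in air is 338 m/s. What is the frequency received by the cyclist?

30 km/h = 8.333 m/s.
General Doppler shift: f' = f · (v + v_o)/(v − v_s).
f' = 110.6 × (338 + 8.333)/(338 − 75) = 110.6 × 346.33/263 ≈ 146 Hz.

146 Hz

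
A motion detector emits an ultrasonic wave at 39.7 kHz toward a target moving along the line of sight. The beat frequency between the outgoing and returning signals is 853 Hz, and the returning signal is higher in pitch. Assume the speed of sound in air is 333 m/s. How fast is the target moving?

Double Doppler shift off a moving reflector: f₂ = f₀ · (v + u)/(v − u) (u > 0 toward emitter).
Returning signal is higher, so f₂ = f₀ + Δf = 39700 + 853 = 40553 Hz.
Rearranging, u = v · (f₂ − f₀)/(f₂ + f₀) = 333 × 853/80253 ≈ 3.5 m/s.
So the target is moving at 3.5 m/s toward the emitter.

3.5 m/s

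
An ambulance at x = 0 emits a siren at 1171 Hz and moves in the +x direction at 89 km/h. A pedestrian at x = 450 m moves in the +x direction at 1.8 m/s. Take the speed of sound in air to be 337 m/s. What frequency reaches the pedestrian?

1257 Hz

89 km/h = 24.72 m/s.
The observer lies on the +x side, so the source is heading toward the observer and the observer is heading away from the source.
General Doppler shift: f' = f · (v − v_o)/(v − v_s).
f' = 1171 × (337 − 1.8)/(337 − 24.72) = 1171 × 335.2/312.28 ≈ 1257 Hz.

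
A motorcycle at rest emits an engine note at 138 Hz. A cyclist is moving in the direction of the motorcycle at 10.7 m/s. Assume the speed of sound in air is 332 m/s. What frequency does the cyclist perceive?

142 Hz

Moving observer, stationary source: f' = f · (v + v_o)/v.
f' = 138 × (332 + 10.7)/332 = 138 × 342.7/332 ≈ 142 Hz.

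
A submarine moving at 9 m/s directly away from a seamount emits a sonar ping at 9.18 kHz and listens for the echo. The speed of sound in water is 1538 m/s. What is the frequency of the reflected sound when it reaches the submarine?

The seamount receives the sound from a moving source: f₁ = f₀ · v/(v + v_e) = 9.18 × 1538/1547 ≈ 9.13 kHz.
On the return leg the submarine is a moving observer: f₂ = f₁ · (v − v_e)/v = 9.13 × 1529/1538 ≈ 9.07 kHz.

9.07 kHz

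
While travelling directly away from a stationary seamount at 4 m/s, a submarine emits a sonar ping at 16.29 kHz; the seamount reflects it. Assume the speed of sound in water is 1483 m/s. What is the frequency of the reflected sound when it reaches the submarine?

The seamount receives the sound from a moving source: f₁ = f₀ · v/(v + v_e) = 16.29 × 1483/1487 ≈ 16.25 kHz.
On the return leg the submarine is a moving observer: f₂ = f₁ · (v − v_e)/v = 16.25 × 1479/1483 ≈ 16.20 kHz.

16.20 kHz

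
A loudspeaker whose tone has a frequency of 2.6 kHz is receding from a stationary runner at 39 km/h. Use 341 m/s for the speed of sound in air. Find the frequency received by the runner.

2.52 kHz

39 km/h = 10.83 m/s.
Only the source moves, away from the listener, so f' = f · v/(v + v_s).
f' = 2.6 × 341/(341 + 10.83) = 2.6 × 341/351.8 ≈ 2.52 kHz.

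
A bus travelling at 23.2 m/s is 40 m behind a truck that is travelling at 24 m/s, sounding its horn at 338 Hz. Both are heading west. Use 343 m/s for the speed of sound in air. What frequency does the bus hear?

The bus is behind, so the truck is moving away from it while the bus is moving toward the truck.
Both move, so f' = f · (v + v_o)/(v + v_s).
f' = 338 × (343 + 23.2)/(343 + 24) = 338 × 366.2/367 ≈ 337 Hz.

337 Hz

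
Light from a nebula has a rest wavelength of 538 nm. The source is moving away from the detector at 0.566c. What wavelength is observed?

Relativistic Doppler for wavelength: λ' = λ₀ · √((1 + β)/(1 − β)).
λ' = 538 × √(1.5660/0.4340) = 538 × 1.89955 ≈ 1022.0 nm.

1022.0 nm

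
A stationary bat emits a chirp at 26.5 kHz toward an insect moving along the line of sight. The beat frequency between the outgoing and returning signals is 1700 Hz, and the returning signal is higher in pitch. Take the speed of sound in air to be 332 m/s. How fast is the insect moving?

10.3 m/s

Double Doppler shift off a moving reflector: f₂ = f₀ · (v + u)/(v − u) (u > 0 toward emitter).
Returning signal is higher, so f₂ = f₀ + Δf = 26500 + 1700 = 28200 Hz.
Rearranging, u = v · (f₂ − f₀)/(f₂ + f₀) = 332 × 1700/54700 ≈ 10.3 m/s.
So the insect is moving at 10.3 m/s toward the emitter.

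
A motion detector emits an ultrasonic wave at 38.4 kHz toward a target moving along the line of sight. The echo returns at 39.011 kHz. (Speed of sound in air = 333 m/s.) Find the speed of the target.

2.63 m/s

Double Doppler shift off a moving reflector: f₂ = f₀ · (v + u)/(v − u) (u > 0 toward emitter).
Rearranging, u = v · (f₂ − f₀)/(f₂ + f₀) = 333 × 0.611/77.411 ≈ 2.63 m/s.
So the target is moving at 2.63 m/s toward the emitter.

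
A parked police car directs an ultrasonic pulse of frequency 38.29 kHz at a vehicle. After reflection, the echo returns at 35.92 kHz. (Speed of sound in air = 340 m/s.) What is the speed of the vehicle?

Double Doppler shift off a moving reflector: f₂ = f₀ · (v + u)/(v − u) (u > 0 toward emitter).
Rearranging, u = v · (f₂ − f₀)/(f₂ + f₀) = 340 × -2.37/74.21 ≈ -10.9 m/s.
So the vehicle is moving at 10.9 m/s away from the emitter.

10.9 m/s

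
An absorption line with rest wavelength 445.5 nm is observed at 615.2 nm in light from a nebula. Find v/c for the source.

0.312

λ'/λ₀ = 1.3809 > 1 (redshift), so the source is receding.
λ'/λ₀ = √((1 + β)/(1 − β)) for a receding source ⇒ β = (r² − 1)/(r² + 1) with r = λ'/λ₀.
β = (1.9069 − 1)/(1.9069 + 1) ≈ 0.312.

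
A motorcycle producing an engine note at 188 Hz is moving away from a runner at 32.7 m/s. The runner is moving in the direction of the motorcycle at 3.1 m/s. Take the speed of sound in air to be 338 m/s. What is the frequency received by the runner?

General Doppler shift: f' = f · (v + v_o)/(v + v_s).
f' = 188 × (338 + 3.1)/(338 + 32.7) = 188 × 341.1/370.7 ≈ 173 Hz.

173 Hz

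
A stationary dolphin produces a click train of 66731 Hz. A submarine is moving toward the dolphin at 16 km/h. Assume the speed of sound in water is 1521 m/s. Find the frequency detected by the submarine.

16 km/h = 4.444 m/s.
Moving observer, stationary source: f' = f · (v + v_o)/v.
f' = 66731 × (1521 + 4.444)/1521 = 66731 × 1525.4/1521 ≈ 66926 Hz.

66926 Hz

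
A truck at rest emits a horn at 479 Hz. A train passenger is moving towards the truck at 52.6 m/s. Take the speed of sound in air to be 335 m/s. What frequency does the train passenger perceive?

554 Hz

Moving observer, stationary source: f' = f · (v + v_o)/v.
f' = 479 × (335 + 52.6)/335 = 479 × 387.6/335 ≈ 554 Hz.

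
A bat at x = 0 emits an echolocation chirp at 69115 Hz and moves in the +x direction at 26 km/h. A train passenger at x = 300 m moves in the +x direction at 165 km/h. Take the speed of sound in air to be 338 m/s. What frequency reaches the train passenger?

26 km/h = 7.222 m/s; 165 km/h = 45.83 m/s.
The observer lies on the +x side, so the source is heading toward the observer and the observer is heading away from the source.
General Doppler shift: f' = f · (v − v_o)/(v − v_s).
f' = 69115 × (338 − 45.83)/(338 − 7.222) = 69115 × 292.17/330.78 ≈ 61047 Hz.

61047 Hz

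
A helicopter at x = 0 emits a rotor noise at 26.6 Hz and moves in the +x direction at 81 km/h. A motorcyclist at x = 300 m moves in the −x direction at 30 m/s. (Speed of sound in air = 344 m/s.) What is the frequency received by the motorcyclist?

81 km/h = 22.5 m/s.
The observer lies on the +x side, so the source is heading toward the observer and the observer is heading toward the source.
With source approaching and observer approaching, f' = f · (v + v_o)/(v − v_s).
f' = 26.6 × (344 + 30)/(344 − 22.5) = 26.6 × 374/321.5 ≈ 30.9 Hz.

30.9 Hz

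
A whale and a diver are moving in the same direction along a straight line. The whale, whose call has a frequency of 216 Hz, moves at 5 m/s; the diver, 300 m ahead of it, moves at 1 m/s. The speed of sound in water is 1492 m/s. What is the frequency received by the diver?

The diver is ahead, so the whale is moving toward it while the diver is moving away from the whale.
With source approaching and observer receding, f' = f · (v − v_o)/(v − v_s).
f' = 216 × (1492 − 1)/(1492 − 5) = 216 × 1491/1487 ≈ 217 Hz.

217 Hz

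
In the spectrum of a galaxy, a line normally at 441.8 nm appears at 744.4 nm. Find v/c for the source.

λ'/λ₀ = 1.6849 > 1 (redshift), so the source is receding.
λ'/λ₀ = √((1 + β)/(1 − β)) for a receding source ⇒ β = (r² − 1)/(r² + 1) with r = λ'/λ₀.
β = (2.8390 − 1)/(2.8390 + 1) ≈ 0.479.

0.479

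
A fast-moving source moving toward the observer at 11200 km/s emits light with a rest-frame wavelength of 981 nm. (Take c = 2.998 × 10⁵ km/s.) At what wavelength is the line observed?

945.0 nm

β = v/c = 11200/299800 = 0.0374.
Relativistic Doppler for wavelength: λ' = λ₀ · √((1 − β)/(1 + β)).
λ' = 981 × √(0.9626/1.0374) = 981 × 0.96331 ≈ 945.0 nm.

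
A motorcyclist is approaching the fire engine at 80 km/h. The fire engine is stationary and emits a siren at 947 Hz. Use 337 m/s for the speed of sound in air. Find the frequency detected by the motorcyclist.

1009 Hz

80 km/h = 22.22 m/s.
Moving observer, stationary source: f' = f · (v + v_o)/v.
f' = 947 × (337 + 22.22)/337 = 947 × 359.22/337 ≈ 1009 Hz.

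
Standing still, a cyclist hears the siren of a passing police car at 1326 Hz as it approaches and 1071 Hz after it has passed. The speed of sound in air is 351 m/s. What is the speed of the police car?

37 m/s

f₁/f₂ = (v + v_s)/(v − v_s), so v_s = v · (f₁ − f₂)/(f₁ + f₂).
v_s = 351 × (1326 − 1071)/(1326 + 1071) = 351 × 255/2397 ≈ 37 m/s.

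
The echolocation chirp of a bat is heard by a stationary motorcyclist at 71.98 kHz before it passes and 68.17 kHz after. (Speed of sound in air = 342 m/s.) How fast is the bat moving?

9.3 m/s

f₁/f₂ = (v + v_s)/(v − v_s), so v_s = v · (f₁ − f₂)/(f₁ + f₂).
v_s = 342 × (71.98 − 68.17)/(71.98 + 68.17) = 342 × 3.81/140.15 ≈ 9.3 m/s.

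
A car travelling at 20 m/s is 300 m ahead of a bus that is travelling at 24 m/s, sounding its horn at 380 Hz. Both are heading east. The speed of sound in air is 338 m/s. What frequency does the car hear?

The car is ahead, so the bus is moving toward it while the car is moving away from the bus.
With source approaching and observer receding, f' = f · (v − v_o)/(v − v_s).
f' = 380 × (338 − 20)/(338 − 24) = 380 × 318/314 ≈ 385 Hz.

385 Hz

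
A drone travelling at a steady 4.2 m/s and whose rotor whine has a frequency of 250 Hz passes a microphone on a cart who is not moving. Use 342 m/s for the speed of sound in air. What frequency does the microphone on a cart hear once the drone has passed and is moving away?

Receding: f₂ = f · v/(v + v_s) = 250 × 342/346.2 ≈ 247 Hz.

247 Hz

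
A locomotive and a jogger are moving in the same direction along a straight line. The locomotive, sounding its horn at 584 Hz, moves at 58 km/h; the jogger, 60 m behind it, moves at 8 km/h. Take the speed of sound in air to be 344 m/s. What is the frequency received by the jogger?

58 km/h = 16.11 m/s; 8 km/h = 2.222 m/s.
The jogger is behind, so the locomotive is moving away from it while the jogger is moving toward the locomotive.
Both move, so f' = f · (v + v_o)/(v + v_s).
f' = 584 × (344 + 2.222)/(344 + 16.11) = 584 × 346.22/360.11 ≈ 561 Hz.

561 Hz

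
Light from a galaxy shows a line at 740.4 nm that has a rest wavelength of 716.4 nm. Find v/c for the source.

0.033

λ'/λ₀ = 1.0335 > 1 (redshift), so the source is receding.
λ'/λ₀ = √((1 + β)/(1 − β)) for a receding source ⇒ β = (r² − 1)/(r² + 1) with r = λ'/λ₀.
β = (1.0681 − 1)/(1.0681 + 1) ≈ 0.033.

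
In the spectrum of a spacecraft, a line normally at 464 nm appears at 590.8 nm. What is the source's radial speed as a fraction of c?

λ'/λ₀ = 1.2733 > 1 (redshift), so the source is receding.
λ'/λ₀ = √((1 + β)/(1 − β)) for a receding source ⇒ β = (r² − 1)/(r² + 1) with r = λ'/λ₀.
β = (1.6212 − 1)/(1.6212 + 1) ≈ 0.237.

0.237c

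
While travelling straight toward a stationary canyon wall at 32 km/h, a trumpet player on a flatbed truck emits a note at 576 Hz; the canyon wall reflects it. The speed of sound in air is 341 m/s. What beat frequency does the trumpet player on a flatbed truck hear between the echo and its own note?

30.8 Hz

32 km/h = 8.889 m/s.
The canyon wall receives the sound from a moving source: f₁ = f₀ · v/(v − v_e) = 576 × 341/332.11 ≈ 591.4 Hz.
On the return leg the trumpet player on a flatbed truck is a moving observer: f₂ = f₁ · (v + v_e)/v = 591.4 × 349.89/341 ≈ 606.8 Hz.
Beat against the emitted tone: |f₂ − f₀| = 2v_e·f₀/(v − v_e) = 2 × 8.889 × 576/332.11 ≈ 30.8 Hz.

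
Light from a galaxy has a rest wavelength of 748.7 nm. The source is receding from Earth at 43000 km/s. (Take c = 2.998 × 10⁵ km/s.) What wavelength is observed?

865.0 nm

β = v/c = 43000/299800 = 0.1434.
Relativistic Doppler for wavelength: λ' = λ₀ · √((1 + β)/(1 − β)).
λ' = 748.7 × √(1.1434/0.8566) = 748.7 × 1.15537 ≈ 865.0 nm.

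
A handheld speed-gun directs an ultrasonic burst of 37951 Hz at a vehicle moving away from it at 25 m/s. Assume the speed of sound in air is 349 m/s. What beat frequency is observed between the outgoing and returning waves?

5074 Hz

The vehicle first receives the wave as a moving observer: f₁ = f₀ · (v − u)/v = 37951 × (349 − 25)/349 ≈ 35232 Hz.
On reflection it acts as a source moving away from the stationary detector: f₂ = f₁ · v/(v + u) = 35232 × 349/374 ≈ 32877 Hz.
Beat frequency: |f₂ − f₀| = 2u·f₀/(v + u) = 2 × 25 × 37951/374 ≈ 5074 Hz.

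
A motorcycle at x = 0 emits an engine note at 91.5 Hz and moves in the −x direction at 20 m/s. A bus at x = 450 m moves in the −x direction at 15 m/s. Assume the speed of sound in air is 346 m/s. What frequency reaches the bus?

The observer lies on the +x side, so the source is heading away from the observer and the observer is heading toward the source.
With source receding and observer approaching, f' = f · (v + v_o)/(v + v_s).
f' = 91.5 × (346 + 15)/(346 + 20) = 91.5 × 361/366 ≈ 90 Hz.

90 Hz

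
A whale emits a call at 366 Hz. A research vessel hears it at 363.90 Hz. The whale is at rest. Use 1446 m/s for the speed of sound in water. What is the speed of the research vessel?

8.3 m/s

f' < f, so the research vessel is receding.
f' = f · (v − v_o)/v ⇒ v_o = v · |f'/f − 1|.
v_o = 1446 × |363.90/366 − 1| = 1446 × 0.005738 ≈ 8.3 m/s.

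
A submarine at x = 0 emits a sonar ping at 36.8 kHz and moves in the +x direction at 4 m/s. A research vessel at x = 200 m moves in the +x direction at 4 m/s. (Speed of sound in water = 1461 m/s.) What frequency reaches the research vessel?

The observer lies on the +x side, so the source is heading toward the observer and the observer is heading away from the source.
General Doppler shift: f' = f · (v − v_o)/(v − v_s).
f' = 36.8 × (1461 − 4)/(1461 − 4) = 36.8 × 1457/1457 ≈ 36.8 kHz.

36.8 kHz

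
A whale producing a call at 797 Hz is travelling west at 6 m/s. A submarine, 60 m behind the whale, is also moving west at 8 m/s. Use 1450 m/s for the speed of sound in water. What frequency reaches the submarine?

798 Hz

The submarine is behind, so the whale is moving away from it while the submarine is moving toward the whale.
Both move, so f' = f · (v + v_o)/(v + v_s).
f' = 797 × (1450 + 8)/(1450 + 6) = 797 × 1458/1456 ≈ 798 Hz.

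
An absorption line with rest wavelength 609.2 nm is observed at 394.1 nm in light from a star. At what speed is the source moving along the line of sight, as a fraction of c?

λ'/λ₀ = 0.6469 < 1 (blueshift), so the source is approaching.
λ'/λ₀ = √((1 − β)/(1 + β)) for an approaching source ⇒ β = (1 − r²)/(1 + r²) with r = λ'/λ₀.
β = (1 − 0.4185)/(1 + 0.4185) ≈ 0.410.

0.410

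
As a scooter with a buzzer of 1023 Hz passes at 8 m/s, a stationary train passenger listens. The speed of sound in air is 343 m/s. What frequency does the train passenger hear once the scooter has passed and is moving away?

1000 Hz

Receding: f₂ = f · v/(v + v_s) = 1023 × 343/351 ≈ 1000 Hz.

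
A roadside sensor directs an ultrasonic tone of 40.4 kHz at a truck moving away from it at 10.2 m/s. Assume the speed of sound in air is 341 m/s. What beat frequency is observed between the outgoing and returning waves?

2347 Hz

The truck first receives the wave as a moving observer: f₁ = f₀ · (v − u)/v = 40.4 × (341 − 10.2)/341 ≈ 39.19 kHz.
On reflection it acts as a source moving away from the stationary detector: f₂ = f₁ · v/(v + u) = 39.19 × 341/351.2 ≈ 38.05 kHz.
Equivalently f₂ = f₀ · (v − u)/(v + u).
Beat frequency (with f₀ = 40400 Hz): |f₂ − f₀| = 2u·f₀/(v + u) = 2 × 10.2 × 40400/351.2 ≈ 2347 Hz.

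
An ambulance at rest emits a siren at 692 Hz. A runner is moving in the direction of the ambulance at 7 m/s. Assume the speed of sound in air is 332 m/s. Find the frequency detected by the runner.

707 Hz

Moving observer, stationary source: f' = f · (v + v_o)/v.
f' = 692 × (332 + 7)/332 = 692 × 339/332 ≈ 707 Hz.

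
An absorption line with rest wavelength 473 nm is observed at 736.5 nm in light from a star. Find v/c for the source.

0.416c

λ'/λ₀ = 1.5571 > 1 (redshift), so the source is receding.
λ'/λ₀ = √((1 + β)/(1 − β)) for a receding source ⇒ β = (r² − 1)/(r² + 1) with r = λ'/λ₀.
β = (2.4245 − 1)/(2.4245 + 1) ≈ 0.416.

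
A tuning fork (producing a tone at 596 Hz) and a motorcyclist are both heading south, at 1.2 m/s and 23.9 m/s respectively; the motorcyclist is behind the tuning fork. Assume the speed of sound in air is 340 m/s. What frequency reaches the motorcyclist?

636 Hz

The motorcyclist is behind, so the tuning fork is moving away from it while the motorcyclist is moving toward the tuning fork.
With source receding and observer approaching, f' = f · (v + v_o)/(v + v_s).
f' = 596 × (340 + 23.9)/(340 + 1.2) = 596 × 363.9/341.2 ≈ 636 Hz.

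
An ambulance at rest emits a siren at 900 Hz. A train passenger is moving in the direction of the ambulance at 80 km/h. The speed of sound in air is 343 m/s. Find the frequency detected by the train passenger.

80 km/h = 22.22 m/s.
Moving observer, stationary source: f' = f · (v + v_o)/v.
f' = 900 × (343 + 22.22)/343 = 900 × 365.22/343 ≈ 958 Hz.

958 Hz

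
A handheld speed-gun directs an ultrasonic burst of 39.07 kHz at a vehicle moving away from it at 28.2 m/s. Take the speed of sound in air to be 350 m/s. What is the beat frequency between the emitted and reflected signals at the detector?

5826 Hz

The vehicle first receives the wave as a moving observer: f₁ = f₀ · (v − u)/v = 39.07 × (350 − 28.2)/350 ≈ 35.92 kHz.
On reflection it acts as a source moving away from the stationary detector: f₂ = f₁ · v/(v + u) = 35.92 × 350/378.2 ≈ 33.24 kHz.
Equivalently f₂ = f₀ · (v − u)/(v + u).
Beat frequency (with f₀ = 39070 Hz): |f₂ − f₀| = 2u·f₀/(v + u) = 2 × 28.2 × 39070/378.2 ≈ 5826 Hz.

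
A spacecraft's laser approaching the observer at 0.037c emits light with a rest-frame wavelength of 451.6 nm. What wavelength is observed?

435.2 nm

Relativistic Doppler for wavelength: λ' = λ₀ · √((1 − β)/(1 + β)).
λ' = 451.6 × √(0.9630/1.0370) = 451.6 × 0.96366 ≈ 435.2 nm.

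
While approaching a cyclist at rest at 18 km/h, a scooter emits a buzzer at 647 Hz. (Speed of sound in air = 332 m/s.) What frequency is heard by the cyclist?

18 km/h = 5 m/s.
With the source moving toward a stationary observer, f' = f · v/(v − v_s).
f' = 647 × 332/(332 − 5) = 647 × 332/327 ≈ 657 Hz.

657 Hz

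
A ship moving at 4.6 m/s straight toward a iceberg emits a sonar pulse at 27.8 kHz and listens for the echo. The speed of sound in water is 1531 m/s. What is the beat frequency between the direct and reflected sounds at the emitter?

168 Hz

The iceberg receives the sound from a moving source: f₁ = f₀ · v/(v − v_e) = 27.8 × 1531/1526.4 ≈ 27.8838 kHz.
On the return leg the ship is a moving observer: f₂ = f₁ · (v + v_e)/v = 27.8838 × 1535.6/1531 ≈ 27.9676 kHz.
Equivalently f₂ = f₀ · (v + v_e)/(v − v_e).
Beat against the emitted tone (with f₀ = 27800 Hz): |f₂ − f₀| = 2v_e·f₀/(v − v_e) = 2 × 4.6 × 27800/1526.4 ≈ 168 Hz.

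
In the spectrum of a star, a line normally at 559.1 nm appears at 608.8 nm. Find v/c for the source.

λ'/λ₀ = 1.0889 > 1 (redshift), so the source is receding.
λ'/λ₀ = √((1 + β)/(1 − β)) for a receding source ⇒ β = (r² − 1)/(r² + 1) with r = λ'/λ₀.
β = (1.1857 − 1)/(1.1857 + 1) ≈ 0.085.

0.085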